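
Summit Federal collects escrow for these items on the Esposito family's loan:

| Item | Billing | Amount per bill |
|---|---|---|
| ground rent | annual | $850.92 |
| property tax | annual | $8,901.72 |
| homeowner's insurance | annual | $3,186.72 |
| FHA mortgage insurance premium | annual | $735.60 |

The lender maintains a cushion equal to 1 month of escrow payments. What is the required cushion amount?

$1,139.58

Ground rent: $850.92 per year
Property tax: $8,901.72 per year
Homeowner's insurance: $3,186.72 per year
FHA mortgage insurance premium: $735.60 per year
Yearly total = $850.92 + $8,901.72 + $3,186.72 + $735.60 = $13,674.96
Monthly = $13,674.96 / 12 = $1,139.58
Reserve = 1 × $1,139.58 = $1,139.58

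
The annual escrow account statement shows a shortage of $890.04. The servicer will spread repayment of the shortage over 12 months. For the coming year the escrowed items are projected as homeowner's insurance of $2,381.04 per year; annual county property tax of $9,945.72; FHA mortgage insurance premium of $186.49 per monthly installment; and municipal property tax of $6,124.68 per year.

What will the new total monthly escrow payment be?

Homeowner's insurance = $2,381.04
County property tax = $9,945.72
FHA mortgage insurance premium = $186.49 × 12 = $2,237.88
Municipal property tax = $6,124.68
Combined annual = $2,381.04 + $9,945.72 + $2,237.88 + $6,124.68 = $20,689.32
Per month = $20,689.32 ÷ 12 = $1,724.11
Shortage per month = $890.04 / 12 = $74.17
New monthly escrow = $1,724.11 + $74.17 = $1,798.28

$1,798.28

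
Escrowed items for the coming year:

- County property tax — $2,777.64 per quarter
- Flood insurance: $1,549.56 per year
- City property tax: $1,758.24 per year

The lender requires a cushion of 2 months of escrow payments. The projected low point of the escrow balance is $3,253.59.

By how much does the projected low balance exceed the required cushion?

County property tax: $2,777.64 × 4 = $11,110.56
Flood insurance: $1,549.56
City property tax: $1,758.24
Total per year = $14,418.36
Per month = $14,418.36 ÷ 12 = $1,201.53
Required reserve = 2 × $1,201.53 = $2,403.06
Excess over cushion: $3,253.59 − $2,403.06 = $850.53

$850.53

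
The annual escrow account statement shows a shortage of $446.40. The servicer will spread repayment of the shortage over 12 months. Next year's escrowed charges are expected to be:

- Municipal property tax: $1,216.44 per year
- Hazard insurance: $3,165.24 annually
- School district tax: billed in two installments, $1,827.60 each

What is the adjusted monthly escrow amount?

$706.94

Municipal property tax = $1,216.44 per year
Hazard insurance = $3,165.24 per year
School district tax = $1,827.60 × 2 = $3,655.20 per year
Total annual escrow = $8,036.88
Per month = $8,036.88 ÷ 12 = $669.74
Shortage spread = $446.40 ÷ 12 = $37.20/mo
Adjusted monthly = $669.74 + $37.20 = $706.94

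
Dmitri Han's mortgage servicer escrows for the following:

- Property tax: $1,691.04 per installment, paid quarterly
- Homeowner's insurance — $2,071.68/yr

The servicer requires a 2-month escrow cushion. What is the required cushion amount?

Property tax = $1,691.04 × 4 = $6,764.16 annually
Homeowner's insurance = $2,071.68 annually
Combined annual = $6,764.16 + $2,071.68 = $8,835.84
Base monthly escrow = $8,835.84 / 12 = $736.32
Cushion = 2 × $736.32 = $1,472.64

$1,472.64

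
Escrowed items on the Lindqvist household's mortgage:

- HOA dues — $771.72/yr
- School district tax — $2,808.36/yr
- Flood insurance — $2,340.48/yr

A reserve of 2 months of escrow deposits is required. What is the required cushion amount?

HOA dues: $771.72/yr
School district tax: $2,808.36/yr
Flood insurance: $2,340.48/yr
Annual escrow total = $5,920.56
Base monthly escrow = $5,920.56 ÷ 12 = $493.38
Cushion = 2 × $493.38 = $986.76

$986.76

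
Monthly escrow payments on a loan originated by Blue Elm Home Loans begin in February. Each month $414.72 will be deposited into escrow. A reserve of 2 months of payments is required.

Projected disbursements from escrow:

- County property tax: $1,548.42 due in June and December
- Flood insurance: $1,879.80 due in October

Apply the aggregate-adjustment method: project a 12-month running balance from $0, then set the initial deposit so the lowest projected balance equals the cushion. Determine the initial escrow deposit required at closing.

Cushion = 2 × $414.72 = $829.44
Trial balance (start $0, +$414.72 each month, − disbursements):
  Feb: +$414.72 → $414.72
  Mar: +$414.72 → $829.44
  Apr: +$414.72 → $1,244.16
  May: +$414.72 → $1,658.88
  Jun: +$414.72 − $1,548.42 → $525.18
  Jul: +$414.72 → $939.90
  Aug: +$414.72 → $1,354.62
  Sep: +$414.72 → $1,769.34
  Oct: +$414.72 − $1,879.80 → $304.26
  Nov: +$414.72 → $718.98
  Dec: +$414.72 − $1,548.42 → -$414.72
  Jan: +$414.72 → $0.00
Lowest trial balance = -$414.72 (Dec)
Initial deposit = cushion − low point = $829.44 − (-$414.72) = $1,244.16

$1,244.16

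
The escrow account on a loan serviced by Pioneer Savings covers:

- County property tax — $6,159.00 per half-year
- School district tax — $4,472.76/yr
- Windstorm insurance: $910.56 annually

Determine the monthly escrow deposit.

County property tax = $6,159.00 × 2 = $12,318.00/yr
School district tax = $4,472.76/yr
Windstorm insurance = $910.56/yr
Total per year = $12,318.00 + $4,472.76 + $910.56 = $17,701.32
Monthly escrow = $17,701.32 ÷ 12 = $1,475.11

$1,475.11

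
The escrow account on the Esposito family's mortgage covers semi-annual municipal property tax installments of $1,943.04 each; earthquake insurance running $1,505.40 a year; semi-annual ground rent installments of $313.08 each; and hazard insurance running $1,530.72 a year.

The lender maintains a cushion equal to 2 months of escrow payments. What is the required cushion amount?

$1,258.06

Municipal property tax = $1,943.04 × 2 = $3,886.08 annually
Earthquake insurance = $1,505.40 annually
Ground rent = $313.08 × 2 = $626.16 annually
Hazard insurance = $1,530.72 annually
Annual escrow total = $3,886.08 + $1,505.40 + $626.16 + $1,530.72 = $7,548.36
Monthly escrow = $7,548.36 / 12 = $629.03
Required cushion = 2 × $629.03 = $1,258.06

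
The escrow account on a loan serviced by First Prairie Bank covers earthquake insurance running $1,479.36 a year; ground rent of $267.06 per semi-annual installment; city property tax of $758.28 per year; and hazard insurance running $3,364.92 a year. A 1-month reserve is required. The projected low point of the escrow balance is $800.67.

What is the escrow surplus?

Earthquake insurance: $1,479.36 per year
Ground rent: $267.06 × 2 = $534.12 per year
City property tax: $758.28 per year
Hazard insurance: $3,364.92 per year
Annual escrow total = $6,136.68
Base monthly escrow = $6,136.68 / 12 = $511.39
Required cushion = 1 × $511.39 = $511.39
Surplus = $800.67 − $511.39 = $289.28

$289.28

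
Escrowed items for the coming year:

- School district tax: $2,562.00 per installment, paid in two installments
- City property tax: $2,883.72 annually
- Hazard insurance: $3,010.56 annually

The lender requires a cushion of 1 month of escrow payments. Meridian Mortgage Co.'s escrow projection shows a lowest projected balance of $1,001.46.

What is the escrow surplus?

$83.27

School district tax: $2,562.00 × 2 = $5,124.00 per year
City property tax: $2,883.72 per year
Hazard insurance: $3,010.56 per year
Combined annual = $11,018.28
Monthly escrow = $11,018.28 / 12 = $918.19
Cushion = 1 × $918.19 = $918.19
Surplus = $1,001.46 − $918.19 = $83.27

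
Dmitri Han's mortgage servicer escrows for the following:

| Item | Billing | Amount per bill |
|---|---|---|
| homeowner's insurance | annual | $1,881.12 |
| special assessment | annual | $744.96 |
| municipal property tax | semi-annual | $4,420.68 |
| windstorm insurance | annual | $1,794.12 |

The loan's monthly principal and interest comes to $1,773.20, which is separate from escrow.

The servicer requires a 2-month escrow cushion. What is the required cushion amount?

Homeowner's insurance: $1,881.12
Special assessment: $744.96
Municipal property tax: $4,420.68 × 2 = $8,841.36
Windstorm insurance: $1,794.12
Total annual escrow = $1,881.12 + $744.96 + $8,841.36 + $1,794.12 = $13,261.56
Monthly = $13,261.56 ÷ 12 = $1,105.13
Required cushion = 2 × $1,105.13 = $2,210.26

$2,210.26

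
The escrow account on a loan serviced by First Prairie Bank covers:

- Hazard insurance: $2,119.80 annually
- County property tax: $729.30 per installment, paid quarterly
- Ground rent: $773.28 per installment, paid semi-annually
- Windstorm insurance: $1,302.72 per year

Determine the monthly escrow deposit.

Hazard insurance — $2,119.80 annually
County property tax — $729.30 × 4 = $2,917.20 annually
Ground rent — $773.28 × 2 = $1,546.56 annually
Windstorm insurance — $1,302.72 annually
Total annual escrow = $2,119.80 + $2,917.20 + $1,546.56 + $1,302.72 = $7,886.28
Monthly escrow = $7,886.28 / 12 = $657.19

$657.19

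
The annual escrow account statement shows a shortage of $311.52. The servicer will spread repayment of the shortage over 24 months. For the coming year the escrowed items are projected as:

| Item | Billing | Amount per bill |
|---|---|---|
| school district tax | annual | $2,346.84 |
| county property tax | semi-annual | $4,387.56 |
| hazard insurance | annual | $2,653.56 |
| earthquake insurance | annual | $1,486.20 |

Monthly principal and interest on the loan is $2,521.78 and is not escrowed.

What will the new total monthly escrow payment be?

School district tax — $2,346.84 annually
County property tax — $4,387.56 × 2 = $8,775.12 annually
Hazard insurance — $2,653.56 annually
Earthquake insurance — $1,486.20 annually
Annual escrow total = $2,346.84 + $8,775.12 + $2,653.56 + $1,486.20 = $15,261.72
Monthly escrow = $15,261.72 / 12 = $1,271.81
Shortage per month = $311.52 / 24 = $12.98
New monthly escrow = $1,271.81 + $12.98 = $1,284.79

$1,284.79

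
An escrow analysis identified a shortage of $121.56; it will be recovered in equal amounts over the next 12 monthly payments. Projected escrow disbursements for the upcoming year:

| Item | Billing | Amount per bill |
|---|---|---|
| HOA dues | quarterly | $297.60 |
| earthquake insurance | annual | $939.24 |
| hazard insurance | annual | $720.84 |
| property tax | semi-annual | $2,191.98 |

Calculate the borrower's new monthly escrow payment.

HOA dues: $297.60 × 4 = $1,190.40 annually
Earthquake insurance: $939.24 annually
Hazard insurance: $720.84 annually
Property tax: $2,191.98 × 2 = $4,383.96 annually
Total annual escrow = $1,190.40 + $939.24 + $720.84 + $4,383.96 = $7,234.44
Per month = $7,234.44 / 12 = $602.87
Shortage per month = $121.56 ÷ 12 = $10.13
New monthly escrow = $602.87 + $10.13 = $613.00

$613.00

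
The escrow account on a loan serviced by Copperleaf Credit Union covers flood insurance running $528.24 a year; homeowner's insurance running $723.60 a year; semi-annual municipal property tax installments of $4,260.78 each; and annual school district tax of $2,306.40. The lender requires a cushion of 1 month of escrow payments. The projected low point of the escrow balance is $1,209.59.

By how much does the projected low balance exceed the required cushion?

Flood insurance — $528.24 annually
Homeowner's insurance — $723.60 annually
Municipal property tax — $4,260.78 × 2 = $8,521.56 annually
School district tax — $2,306.40 annually
Yearly total = $528.24 + $723.60 + $8,521.56 + $2,306.40 = $12,079.80
Monthly = $12,079.80 / 12 = $1,006.65
Cushion = 1 × $1,006.65 = $1,006.65
Surplus = $1,209.59 − $1,006.65 = $202.94

$202.94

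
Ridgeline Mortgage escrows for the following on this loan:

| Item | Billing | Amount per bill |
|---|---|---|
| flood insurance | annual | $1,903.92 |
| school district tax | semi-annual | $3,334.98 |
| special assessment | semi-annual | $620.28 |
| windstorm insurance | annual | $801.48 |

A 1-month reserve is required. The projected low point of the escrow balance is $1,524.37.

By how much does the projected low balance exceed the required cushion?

$639.71

Flood insurance — $1,903.92
School district tax — $3,334.98 × 2 = $6,669.96
Special assessment — $620.28 × 2 = $1,240.56
Windstorm insurance — $801.48
Total per year = $10,615.92
Monthly escrow = $10,615.92 / 12 = $884.66
Required reserve = 1 × $884.66 = $884.66
Surplus = $1,524.37 − $884.66 = $639.71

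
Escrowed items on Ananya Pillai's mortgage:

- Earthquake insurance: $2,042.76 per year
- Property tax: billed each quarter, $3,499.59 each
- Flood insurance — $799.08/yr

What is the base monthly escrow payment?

Earthquake insurance — $2,042.76 per year
Property tax — $3,499.59 × 4 = $13,998.36 per year
Flood insurance — $799.08 per year
Total annual escrow = $16,840.20
Monthly = $16,840.20 / 12 = $1,403.35

$1,403.35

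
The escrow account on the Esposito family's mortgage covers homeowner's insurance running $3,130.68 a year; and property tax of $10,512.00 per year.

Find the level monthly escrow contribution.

Homeowner's insurance = $3,130.68/yr
Property tax = $10,512.00/yr
Yearly total = $3,130.68 + $10,512.00 = $13,642.68
Per month = $13,642.68 / 12 = $1,136.89

$1,136.89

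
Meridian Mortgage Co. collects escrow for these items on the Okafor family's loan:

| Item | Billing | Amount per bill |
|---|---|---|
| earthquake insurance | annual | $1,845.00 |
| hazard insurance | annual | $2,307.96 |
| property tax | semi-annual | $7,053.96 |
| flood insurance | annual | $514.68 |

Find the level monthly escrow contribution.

$1,564.63

Earthquake insurance — $1,845.00 per year
Hazard insurance — $2,307.96 per year
Property tax — $7,053.96 × 2 = $14,107.92 per year
Flood insurance — $514.68 per year
Yearly total = $1,845.00 + $2,307.96 + $14,107.92 + $514.68 = $18,775.56
Base monthly escrow = $18,775.56 ÷ 12 = $1,564.63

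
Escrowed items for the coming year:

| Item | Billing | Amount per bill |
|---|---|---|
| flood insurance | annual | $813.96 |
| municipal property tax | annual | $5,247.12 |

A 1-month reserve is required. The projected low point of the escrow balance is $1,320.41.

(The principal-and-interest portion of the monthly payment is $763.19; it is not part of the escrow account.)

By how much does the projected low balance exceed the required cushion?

$815.32

Flood insurance — $813.96
Municipal property tax — $5,247.12
Total annual escrow = $813.96 + $5,247.12 = $6,061.08
Monthly escrow = $6,061.08 ÷ 12 = $505.09
Required cushion = 1 × $505.09 = $505.09
Excess over cushion: $1,320.41 − $505.09 = $815.32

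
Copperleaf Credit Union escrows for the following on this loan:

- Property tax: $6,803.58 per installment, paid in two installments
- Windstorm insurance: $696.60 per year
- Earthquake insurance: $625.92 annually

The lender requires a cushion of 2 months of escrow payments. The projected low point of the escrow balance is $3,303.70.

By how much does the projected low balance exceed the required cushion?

$815.42

Property tax — $6,803.58 × 2 = $13,607.16
Windstorm insurance — $696.60
Earthquake insurance — $625.92
Annual escrow total = $13,607.16 + $696.60 + $625.92 = $14,929.68
Per month = $14,929.68 / 12 = $1,244.14
Cushion = 2 × $1,244.14 = $2,488.28
Surplus = $3,303.70 − $2,488.28 = $815.42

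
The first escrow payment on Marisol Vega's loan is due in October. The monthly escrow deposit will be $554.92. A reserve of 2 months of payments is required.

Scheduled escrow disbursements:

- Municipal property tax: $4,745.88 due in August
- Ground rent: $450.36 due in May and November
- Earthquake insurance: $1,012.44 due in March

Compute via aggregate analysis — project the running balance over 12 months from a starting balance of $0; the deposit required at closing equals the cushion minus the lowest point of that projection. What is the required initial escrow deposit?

Cushion = 2 × $554.92 = $1,109.84
Trial balance (start $0, +$554.92 each month, − disbursements):
  Oct: +$554.92 → $554.92
  Nov: +$554.92 − $450.36 → $659.48
  Dec: +$554.92 → $1,214.40
  Jan: +$554.92 → $1,769.32
  Feb: +$554.92 → $2,324.24
  Mar: +$554.92 − $1,012.44 → $1,866.72
  Apr: +$554.92 → $2,421.64
  May: +$554.92 − $450.36 → $2,526.20
  Jun: +$554.92 → $3,081.12
  Jul: +$554.92 → $3,636.04
  Aug: +$554.92 − $4,745.88 → -$554.92
  Sep: +$554.92 → $0.00
Lowest trial balance = -$554.92 (Aug)
Initial deposit = cushion − low point = $1,109.84 − (-$554.92) = $1,664.76

$1,664.76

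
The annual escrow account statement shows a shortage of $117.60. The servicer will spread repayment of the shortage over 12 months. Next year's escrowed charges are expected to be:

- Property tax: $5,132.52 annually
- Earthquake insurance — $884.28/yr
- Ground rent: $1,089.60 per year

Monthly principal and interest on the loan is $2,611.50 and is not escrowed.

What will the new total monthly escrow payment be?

Property tax — $5,132.52/yr
Earthquake insurance — $884.28/yr
Ground rent — $1,089.60/yr
Total per year = $7,106.40
Per month = $7,106.40 / 12 = $592.20
Shortage spread = $117.60 ÷ 12 = $9.80/mo
Adjusted monthly = $592.20 + $9.80 = $602.00

$602.00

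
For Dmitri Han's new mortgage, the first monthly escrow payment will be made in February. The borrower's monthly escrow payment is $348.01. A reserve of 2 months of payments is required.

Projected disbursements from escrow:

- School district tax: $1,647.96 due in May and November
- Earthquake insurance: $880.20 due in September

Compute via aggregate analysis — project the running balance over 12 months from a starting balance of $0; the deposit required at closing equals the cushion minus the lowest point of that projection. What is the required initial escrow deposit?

Cushion = 2 × $348.01 = $696.02
Trial balance (start $0, +$348.01 each month, − disbursements):
  Feb: +$348.01 → $348.01
  Mar: +$348.01 → $696.02
  Apr: +$348.01 → $1,044.03
  May: +$348.01 − $1,647.96 → -$255.92
  Jun: +$348.01 → $92.09
  Jul: +$348.01 → $440.10
  Aug: +$348.01 → $788.11
  Sep: +$348.01 − $880.20 → $255.92
  Oct: +$348.01 → $603.93
  Nov: +$348.01 − $1,647.96 → -$696.02
  Dec: +$348.01 → -$348.01
  Jan: +$348.01 → $0.00
Lowest trial balance = -$696.02 (Nov)
Initial deposit = cushion − low point = $696.02 − (-$696.02) = $1,392.04

$1,392.04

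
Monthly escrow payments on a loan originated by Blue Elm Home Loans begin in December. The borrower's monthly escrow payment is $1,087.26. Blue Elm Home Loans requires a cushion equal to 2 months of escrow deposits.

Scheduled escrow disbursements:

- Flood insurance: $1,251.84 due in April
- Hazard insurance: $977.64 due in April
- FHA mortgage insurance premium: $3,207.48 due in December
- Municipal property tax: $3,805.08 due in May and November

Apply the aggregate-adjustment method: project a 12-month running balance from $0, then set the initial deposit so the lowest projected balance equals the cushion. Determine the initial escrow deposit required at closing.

$4,893.00

Cushion = 2 × $1,087.26 = $2,174.52
Trial balance (start $0, +$1,087.26 each month, − disbursements):
  Dec: +$1,087.26 − $3,207.48 → -$2,120.22
  Jan: +$1,087.26 → -$1,032.96
  Feb: +$1,087.26 → $54.30
  Mar: +$1,087.26 → $1,141.56
  Apr: +$1,087.26 − $2,229.48 → -$0.66
  May: +$1,087.26 − $3,805.08 → -$2,718.48
  Jun: +$1,087.26 → -$1,631.22
  Jul: +$1,087.26 → -$543.96
  Aug: +$1,087.26 → $543.30
  Sep: +$1,087.26 → $1,630.56
  Oct: +$1,087.26 → $2,717.82
  Nov: +$1,087.26 − $3,805.08 → $0.00
Lowest trial balance = -$2,718.48 (May)
Initial deposit = cushion − low point = $2,174.52 − (-$2,718.48) = $4,893.00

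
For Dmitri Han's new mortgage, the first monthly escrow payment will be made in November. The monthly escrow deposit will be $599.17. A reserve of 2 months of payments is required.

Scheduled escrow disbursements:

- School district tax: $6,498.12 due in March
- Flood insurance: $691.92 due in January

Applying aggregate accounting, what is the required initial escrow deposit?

Cushion = 2 × $599.17 = $1,198.34
Trial balance (start $0, +$599.17 each month, − disbursements):
  Nov: +$599.17 → $599.17
  Dec: +$599.17 → $1,198.34
  Jan: +$599.17 − $691.92 → $1,105.59
  Feb: +$599.17 → $1,704.76
  Mar: +$599.17 − $6,498.12 → -$4,194.19
  Apr: +$599.17 → -$3,595.02
  May: +$599.17 → -$2,995.85
  Jun: +$599.17 → -$2,396.68
  Jul: +$599.17 → -$1,797.51
  Aug: +$599.17 → -$1,198.34
  Sep: +$599.17 → -$599.17
  Oct: +$599.17 → $0.00
Lowest trial balance = -$4,194.19 (Mar)
Initial deposit = cushion − low point = $1,198.34 − (-$4,194.19) = $5,392.53

$5,392.53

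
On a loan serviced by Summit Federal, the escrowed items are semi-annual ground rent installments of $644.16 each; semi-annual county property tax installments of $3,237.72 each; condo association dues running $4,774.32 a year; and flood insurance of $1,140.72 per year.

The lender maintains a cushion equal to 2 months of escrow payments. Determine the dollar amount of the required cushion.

$2,279.80

Ground rent — $644.16 × 2 = $1,288.32/yr
County property tax — $3,237.72 × 2 = $6,475.44/yr
Condo association dues — $4,774.32/yr
Flood insurance — $1,140.72/yr
Total per year = $1,288.32 + $6,475.44 + $4,774.32 + $1,140.72 = $13,678.80
Per month = $13,678.80 ÷ 12 = $1,139.90
Cushion = 2 × $1,139.90 = $2,279.80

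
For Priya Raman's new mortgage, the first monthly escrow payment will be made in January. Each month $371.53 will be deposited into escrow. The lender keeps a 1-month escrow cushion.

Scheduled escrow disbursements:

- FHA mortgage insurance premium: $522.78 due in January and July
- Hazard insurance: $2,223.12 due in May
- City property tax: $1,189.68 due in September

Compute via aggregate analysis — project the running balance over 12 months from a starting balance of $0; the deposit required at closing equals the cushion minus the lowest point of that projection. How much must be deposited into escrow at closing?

Cushion = 1 × $371.53 = $371.53
Trial balance (start $0, +$371.53 each month, − disbursements):
  Jan: +$371.53 − $522.78 → -$151.25
  Feb: +$371.53 → $220.28
  Mar: +$371.53 → $591.81
  Apr: +$371.53 → $963.34
  May: +$371.53 − $2,223.12 → -$888.25
  Jun: +$371.53 → -$516.72
  Jul: +$371.53 − $522.78 → -$667.97
  Aug: +$371.53 → -$296.44
  Sep: +$371.53 − $1,189.68 → -$1,114.59
  Oct: +$371.53 → -$743.06
  Nov: +$371.53 → -$371.53
  Dec: +$371.53 → $0.00
Lowest trial balance = -$1,114.59 (Sep)
Initial deposit = cushion − low point = $371.53 − (-$1,114.59) = $1,486.12

$1,486.12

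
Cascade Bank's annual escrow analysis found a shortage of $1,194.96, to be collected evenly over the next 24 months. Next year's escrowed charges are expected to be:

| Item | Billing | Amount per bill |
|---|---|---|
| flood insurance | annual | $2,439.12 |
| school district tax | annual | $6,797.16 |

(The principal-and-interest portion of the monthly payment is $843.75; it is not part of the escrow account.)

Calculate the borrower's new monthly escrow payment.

Flood insurance = $2,439.12 annually
School district tax = $6,797.16 annually
Total annual escrow = $9,236.28
Monthly escrow = $9,236.28 / 12 = $769.69
Shortage per month = $1,194.96 / 24 = $49.79
New monthly escrow = $769.69 + $49.79 = $819.48

$819.48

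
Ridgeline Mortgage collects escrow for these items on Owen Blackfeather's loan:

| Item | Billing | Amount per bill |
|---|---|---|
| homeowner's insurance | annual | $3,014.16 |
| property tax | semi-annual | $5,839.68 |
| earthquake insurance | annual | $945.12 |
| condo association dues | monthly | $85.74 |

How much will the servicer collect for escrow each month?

$1,388.96

Homeowner's insurance: $3,014.16 annually
Property tax: $5,839.68 × 2 = $11,679.36 annually
Earthquake insurance: $945.12 annually
Condo association dues: $85.74 × 12 = $1,028.88 annually
Annual escrow total = $3,014.16 + $11,679.36 + $945.12 + $1,028.88 = $16,667.52
Per month = $16,667.52 ÷ 12 = $1,388.96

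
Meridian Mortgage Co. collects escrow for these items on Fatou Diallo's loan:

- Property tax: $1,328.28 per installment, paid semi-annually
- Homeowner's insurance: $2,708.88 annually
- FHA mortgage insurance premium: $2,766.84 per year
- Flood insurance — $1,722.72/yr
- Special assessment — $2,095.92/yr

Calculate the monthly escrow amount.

$995.91

Property tax: $1,328.28 × 2 = $2,656.56 per year
Homeowner's insurance: $2,708.88 per year
FHA mortgage insurance premium: $2,766.84 per year
Flood insurance: $1,722.72 per year
Special assessment: $2,095.92 per year
Annual escrow total = $2,656.56 + $2,708.88 + $2,766.84 + $1,722.72 + $2,095.92 = $11,950.92
Monthly escrow = $11,950.92 / 12 = $995.91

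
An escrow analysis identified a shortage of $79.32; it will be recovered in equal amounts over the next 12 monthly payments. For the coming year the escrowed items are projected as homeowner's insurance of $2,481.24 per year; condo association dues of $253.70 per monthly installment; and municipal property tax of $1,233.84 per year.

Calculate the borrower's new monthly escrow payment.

$569.90

Homeowner's insurance — $2,481.24
Condo association dues — $253.70 × 12 = $3,044.40
Municipal property tax — $1,233.84
Annual escrow total = $2,481.24 + $3,044.40 + $1,233.84 = $6,759.48
Monthly = $6,759.48 / 12 = $563.29
Shortage per month = $79.32 / 12 = $6.61
Adjusted monthly = $563.29 + $6.61 = $569.90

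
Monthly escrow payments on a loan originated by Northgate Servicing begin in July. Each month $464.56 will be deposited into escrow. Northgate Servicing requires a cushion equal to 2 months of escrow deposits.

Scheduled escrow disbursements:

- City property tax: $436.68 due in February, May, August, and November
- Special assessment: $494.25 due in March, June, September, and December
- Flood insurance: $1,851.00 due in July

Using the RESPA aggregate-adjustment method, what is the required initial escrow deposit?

$2,317.37

Cushion = 2 × $464.56 = $929.12
Trial balance (start $0, +$464.56 each month, − disbursements):
  Jul: +$464.56 − $1,851.00 → -$1,386.44
  Aug: +$464.56 − $436.68 → -$1,358.56
  Sep: +$464.56 − $494.25 → -$1,388.25
  Oct: +$464.56 → -$923.69
  Nov: +$464.56 − $436.68 → -$895.81
  Dec: +$464.56 − $494.25 → -$925.50
  Jan: +$464.56 → -$460.94
  Feb: +$464.56 − $436.68 → -$433.06
  Mar: +$464.56 − $494.25 → -$462.75
  Apr: +$464.56 → $1.81
  May: +$464.56 − $436.68 → $29.69
  Jun: +$464.56 − $494.25 → $0.00
Lowest trial balance = -$1,388.25 (Sep)
Initial deposit = cushion − low point = $929.12 − (-$1,388.25) = $2,317.37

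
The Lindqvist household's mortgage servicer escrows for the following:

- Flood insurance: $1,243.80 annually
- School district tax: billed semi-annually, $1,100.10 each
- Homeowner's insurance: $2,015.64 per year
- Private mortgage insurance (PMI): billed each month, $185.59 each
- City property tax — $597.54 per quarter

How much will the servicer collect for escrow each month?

$839.74

Flood insurance = $1,243.80/yr
School district tax = $1,100.10 × 2 = $2,200.20/yr
Homeowner's insurance = $2,015.64/yr
Private mortgage insurance (PMI) = $185.59 × 12 = $2,227.08/yr
City property tax = $597.54 × 4 = $2,390.16/yr
Yearly total = $1,243.80 + $2,200.20 + $2,015.64 + $2,227.08 + $2,390.16 = $10,076.88
Base monthly escrow = $10,076.88 / 12 = $839.74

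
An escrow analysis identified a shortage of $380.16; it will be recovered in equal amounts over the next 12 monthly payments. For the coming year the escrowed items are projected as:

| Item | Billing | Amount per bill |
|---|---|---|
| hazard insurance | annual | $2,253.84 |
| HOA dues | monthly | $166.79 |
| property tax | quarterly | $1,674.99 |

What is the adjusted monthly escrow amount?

$944.62

Hazard insurance — $2,253.84 per year
HOA dues — $166.79 × 12 = $2,001.48 per year
Property tax — $1,674.99 × 4 = $6,699.96 per year
Total annual escrow = $2,253.84 + $2,001.48 + $6,699.96 = $10,955.28
Monthly escrow = $10,955.28 ÷ 12 = $912.94
Monthly shortage recovery: $380.16 ÷ 12 = $31.68
Adjusted monthly = $912.94 + $31.68 = $944.62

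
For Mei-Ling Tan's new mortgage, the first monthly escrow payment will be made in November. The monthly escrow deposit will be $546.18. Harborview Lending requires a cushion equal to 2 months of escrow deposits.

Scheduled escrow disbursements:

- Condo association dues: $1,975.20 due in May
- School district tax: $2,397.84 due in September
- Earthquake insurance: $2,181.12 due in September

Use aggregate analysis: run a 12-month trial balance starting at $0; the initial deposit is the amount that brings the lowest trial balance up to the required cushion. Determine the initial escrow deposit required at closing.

$1,638.54

Cushion = 2 × $546.18 = $1,092.36
Trial balance (start $0, +$546.18 each month, − disbursements):
  Nov: +$546.18 → $546.18
  Dec: +$546.18 → $1,092.36
  Jan: +$546.18 → $1,638.54
  Feb: +$546.18 → $2,184.72
  Mar: +$546.18 → $2,730.90
  Apr: +$546.18 → $3,277.08
  May: +$546.18 − $1,975.20 → $1,848.06
  Jun: +$546.18 → $2,394.24
  Jul: +$546.18 → $2,940.42
  Aug: +$546.18 → $3,486.60
  Sep: +$546.18 − $4,578.96 → -$546.18
  Oct: +$546.18 → $0.00
Lowest trial balance = -$546.18 (Sep)
Initial deposit = cushion − low point = $1,092.36 − (-$546.18) = $1,638.54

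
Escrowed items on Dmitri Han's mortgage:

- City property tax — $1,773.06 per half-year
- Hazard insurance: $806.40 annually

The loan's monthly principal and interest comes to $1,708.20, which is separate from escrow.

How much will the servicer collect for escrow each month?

$362.71

City property tax: $1,773.06 × 2 = $3,546.12/yr
Hazard insurance: $806.40/yr
Yearly total = $3,546.12 + $806.40 = $4,352.52
Monthly = $4,352.52 / 12 = $362.71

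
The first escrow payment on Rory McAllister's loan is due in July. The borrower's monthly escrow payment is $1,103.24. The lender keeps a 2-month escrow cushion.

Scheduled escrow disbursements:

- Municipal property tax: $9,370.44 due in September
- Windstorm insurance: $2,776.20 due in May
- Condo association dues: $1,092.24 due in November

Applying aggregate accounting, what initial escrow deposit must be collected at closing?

$8,267.20

Cushion = 2 × $1,103.24 = $2,206.48
Trial balance (start $0, +$1,103.24 each month, − disbursements):
  Jul: +$1,103.24 → $1,103.24
  Aug: +$1,103.24 → $2,206.48
  Sep: +$1,103.24 − $9,370.44 → -$6,060.72
  Oct: +$1,103.24 → -$4,957.48
  Nov: +$1,103.24 − $1,092.24 → -$4,946.48
  Dec: +$1,103.24 → -$3,843.24
  Jan: +$1,103.24 → -$2,740.00
  Feb: +$1,103.24 → -$1,636.76
  Mar: +$1,103.24 → -$533.52
  Apr: +$1,103.24 → $569.72
  May: +$1,103.24 − $2,776.20 → -$1,103.24
  Jun: +$1,103.24 → $0.00
Lowest trial balance = -$6,060.72 (Sep)
Initial deposit = cushion − low point = $2,206.48 − (-$6,060.72) = $8,267.20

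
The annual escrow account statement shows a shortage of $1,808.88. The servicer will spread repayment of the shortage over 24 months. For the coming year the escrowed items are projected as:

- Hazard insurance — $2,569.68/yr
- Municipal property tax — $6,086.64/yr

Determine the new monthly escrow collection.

$796.73

Hazard insurance = $2,569.68 per year
Municipal property tax = $6,086.64 per year
Total annual escrow = $2,569.68 + $6,086.64 = $8,656.32
Monthly = $8,656.32 / 12 = $721.36
Monthly shortage recovery: $1,808.88 / 24 = $75.37
Adjusted monthly = $721.36 + $75.37 = $796.73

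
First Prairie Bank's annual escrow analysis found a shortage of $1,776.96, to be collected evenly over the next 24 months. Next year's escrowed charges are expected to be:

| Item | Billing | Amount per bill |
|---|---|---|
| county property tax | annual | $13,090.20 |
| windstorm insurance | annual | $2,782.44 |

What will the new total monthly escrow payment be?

$1,396.76

County property tax — $13,090.20 per year
Windstorm insurance — $2,782.44 per year
Annual escrow total = $13,090.20 + $2,782.44 = $15,872.64
Monthly escrow = $15,872.64 / 12 = $1,322.72
Shortage per month = $1,776.96 ÷ 24 = $74.04
Adjusted monthly = $1,322.72 + $74.04 = $1,396.76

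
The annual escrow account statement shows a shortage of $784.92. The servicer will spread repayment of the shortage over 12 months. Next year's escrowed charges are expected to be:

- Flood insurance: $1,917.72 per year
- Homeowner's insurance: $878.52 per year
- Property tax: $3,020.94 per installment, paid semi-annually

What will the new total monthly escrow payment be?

Flood insurance — $1,917.72 annually
Homeowner's insurance — $878.52 annually
Property tax — $3,020.94 × 2 = $6,041.88 annually
Total per year = $1,917.72 + $878.52 + $6,041.88 = $8,838.12
Monthly = $8,838.12 / 12 = $736.51
Shortage spread = $784.92 ÷ 12 = $65.41/mo
New monthly escrow = $736.51 + $65.41 = $801.92

$801.92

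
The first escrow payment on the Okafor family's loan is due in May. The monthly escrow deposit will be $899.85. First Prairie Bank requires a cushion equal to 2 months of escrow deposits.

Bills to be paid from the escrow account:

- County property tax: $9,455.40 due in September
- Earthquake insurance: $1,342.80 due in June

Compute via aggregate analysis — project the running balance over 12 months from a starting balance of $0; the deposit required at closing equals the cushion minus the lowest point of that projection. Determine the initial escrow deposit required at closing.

$8,098.65

Cushion = 2 × $899.85 = $1,799.70
Trial balance (start $0, +$899.85 each month, − disbursements):
  May: +$899.85 → $899.85
  Jun: +$899.85 − $1,342.80 → $456.90
  Jul: +$899.85 → $1,356.75
  Aug: +$899.85 → $2,256.60
  Sep: +$899.85 − $9,455.40 → -$6,298.95
  Oct: +$899.85 → -$5,399.10
  Nov: +$899.85 → -$4,499.25
  Dec: +$899.85 → -$3,599.40
  Jan: +$899.85 → -$2,699.55
  Feb: +$899.85 → -$1,799.70
  Mar: +$899.85 → -$899.85
  Apr: +$899.85 → $0.00
Lowest trial balance = -$6,298.95 (Sep)
Initial deposit = cushion − low point = $1,799.70 − (-$6,298.95) = $8,098.65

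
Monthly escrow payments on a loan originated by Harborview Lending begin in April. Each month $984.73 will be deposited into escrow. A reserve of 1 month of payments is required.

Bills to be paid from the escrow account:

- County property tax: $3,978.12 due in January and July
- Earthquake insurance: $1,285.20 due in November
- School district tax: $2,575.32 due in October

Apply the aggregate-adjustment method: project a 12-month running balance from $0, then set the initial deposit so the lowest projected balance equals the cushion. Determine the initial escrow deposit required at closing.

$2,954.19

Cushion = 1 × $984.73 = $984.73
Trial balance (start $0, +$984.73 each month, − disbursements):
  Apr: +$984.73 → $984.73
  May: +$984.73 → $1,969.46
  Jun: +$984.73 → $2,954.19
  Jul: +$984.73 − $3,978.12 → -$39.20
  Aug: +$984.73 → $945.53
  Sep: +$984.73 → $1,930.26
  Oct: +$984.73 − $2,575.32 → $339.67
  Nov: +$984.73 − $1,285.20 → $39.20
  Dec: +$984.73 → $1,023.93
  Jan: +$984.73 − $3,978.12 → -$1,969.46
  Feb: +$984.73 → -$984.73
  Mar: +$984.73 → $0.00
Lowest trial balance = -$1,969.46 (Jan)
Initial deposit = cushion − low point = $984.73 − (-$1,969.46) = $2,954.19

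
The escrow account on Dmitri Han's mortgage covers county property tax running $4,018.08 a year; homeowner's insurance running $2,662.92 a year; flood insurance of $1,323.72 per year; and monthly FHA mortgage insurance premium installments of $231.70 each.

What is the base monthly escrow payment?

County property tax: $4,018.08/yr
Homeowner's insurance: $2,662.92/yr
Flood insurance: $1,323.72/yr
FHA mortgage insurance premium: $231.70 × 12 = $2,780.40/yr
Combined annual = $4,018.08 + $2,662.92 + $1,323.72 + $2,780.40 = $10,785.12
Monthly escrow = $10,785.12 / 12 = $898.76

$898.76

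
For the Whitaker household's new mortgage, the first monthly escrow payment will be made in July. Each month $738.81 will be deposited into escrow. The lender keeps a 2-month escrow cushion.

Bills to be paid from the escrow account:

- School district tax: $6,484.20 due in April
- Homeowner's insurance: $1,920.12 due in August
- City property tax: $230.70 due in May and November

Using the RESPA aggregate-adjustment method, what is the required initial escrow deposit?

$2,724.54

Cushion = 2 × $738.81 = $1,477.62
Trial balance (start $0, +$738.81 each month, − disbursements):
  Jul: +$738.81 → $738.81
  Aug: +$738.81 − $1,920.12 → -$442.50
  Sep: +$738.81 → $296.31
  Oct: +$738.81 → $1,035.12
  Nov: +$738.81 − $230.70 → $1,543.23
  Dec: +$738.81 → $2,282.04
  Jan: +$738.81 → $3,020.85
  Feb: +$738.81 → $3,759.66
  Mar: +$738.81 → $4,498.47
  Apr: +$738.81 − $6,484.20 → -$1,246.92
  May: +$738.81 − $230.70 → -$738.81
  Jun: +$738.81 → $0.00
Lowest trial balance = -$1,246.92 (Apr)
Initial deposit = cushion − low point = $1,477.62 − (-$1,246.92) = $2,724.54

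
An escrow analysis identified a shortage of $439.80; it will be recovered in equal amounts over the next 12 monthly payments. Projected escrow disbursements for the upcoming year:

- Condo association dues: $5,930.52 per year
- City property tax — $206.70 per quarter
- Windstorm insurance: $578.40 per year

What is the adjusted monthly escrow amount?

Condo association dues: $5,930.52/yr
City property tax: $206.70 × 4 = $826.80/yr
Windstorm insurance: $578.40/yr
Total per year = $7,335.72
Base monthly escrow = $7,335.72 ÷ 12 = $611.31
Shortage spread = $439.80 / 12 = $36.65/mo
New monthly escrow = $611.31 + $36.65 = $647.96

$647.96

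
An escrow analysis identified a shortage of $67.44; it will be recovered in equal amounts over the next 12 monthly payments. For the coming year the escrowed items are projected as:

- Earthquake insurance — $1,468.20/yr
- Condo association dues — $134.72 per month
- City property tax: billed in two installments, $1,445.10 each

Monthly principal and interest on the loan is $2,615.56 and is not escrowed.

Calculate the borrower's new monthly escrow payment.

$503.54

Earthquake insurance — $1,468.20
Condo association dues — $134.72 × 12 = $1,616.64
City property tax — $1,445.10 × 2 = $2,890.20
Yearly total = $1,468.20 + $1,616.64 + $2,890.20 = $5,975.04
Base monthly escrow = $5,975.04 / 12 = $497.92
Shortage spread = $67.44 / 12 = $5.62/mo
New monthly escrow = $497.92 + $5.62 = $503.54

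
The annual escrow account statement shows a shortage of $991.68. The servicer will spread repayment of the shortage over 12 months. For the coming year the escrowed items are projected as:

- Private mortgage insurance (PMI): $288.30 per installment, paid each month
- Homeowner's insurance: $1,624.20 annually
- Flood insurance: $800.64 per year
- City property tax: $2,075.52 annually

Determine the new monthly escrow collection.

$745.97

Private mortgage insurance (PMI): $288.30 × 12 = $3,459.60
Homeowner's insurance: $1,624.20
Flood insurance: $800.64
City property tax: $2,075.52
Annual escrow total = $3,459.60 + $1,624.20 + $800.64 + $2,075.52 = $7,959.96
Per month = $7,959.96 ÷ 12 = $663.33
Shortage spread = $991.68 ÷ 12 = $82.64/mo
New monthly escrow = $663.33 + $82.64 = $745.97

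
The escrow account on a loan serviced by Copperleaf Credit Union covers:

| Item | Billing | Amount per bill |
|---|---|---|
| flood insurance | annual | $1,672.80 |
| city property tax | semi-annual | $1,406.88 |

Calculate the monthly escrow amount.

$373.88

Flood insurance: $1,672.80
City property tax: $1,406.88 × 2 = $2,813.76
Combined annual = $4,486.56
Base monthly escrow = $4,486.56 / 12 = $373.88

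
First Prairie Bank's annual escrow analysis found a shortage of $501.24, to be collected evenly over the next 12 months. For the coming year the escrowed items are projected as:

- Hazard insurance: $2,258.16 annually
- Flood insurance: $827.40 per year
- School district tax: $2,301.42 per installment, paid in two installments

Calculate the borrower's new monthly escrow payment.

$682.47

Hazard insurance: $2,258.16 annually
Flood insurance: $827.40 annually
School district tax: $2,301.42 × 2 = $4,602.84 annually
Annual escrow total = $2,258.16 + $827.40 + $4,602.84 = $7,688.40
Per month = $7,688.40 ÷ 12 = $640.70
Shortage spread = $501.24 ÷ 12 = $41.77/mo
Adjusted monthly = $640.70 + $41.77 = $682.47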